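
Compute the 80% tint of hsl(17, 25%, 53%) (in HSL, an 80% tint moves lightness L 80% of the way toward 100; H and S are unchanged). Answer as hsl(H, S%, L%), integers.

L moves 80% from 53 toward 100: 53 + 37.6 = 90.6 → 91.
H and S are unchanged.

hsl(17, 25%, 91%)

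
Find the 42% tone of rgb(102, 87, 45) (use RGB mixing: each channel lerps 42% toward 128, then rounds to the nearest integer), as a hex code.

#716850

A 42% tone moves each channel 42% toward 128:
  R: 102 + 10.92 = 112.92 → 113
  G: 87 + 0.42×(128−87) = 87 + 17.22 = 104.22 → 104
  B: 45 + 0.42×(128−45) = 45 + 34.86 = 79.86 → 80
rgb(113, 104, 80) = #716850.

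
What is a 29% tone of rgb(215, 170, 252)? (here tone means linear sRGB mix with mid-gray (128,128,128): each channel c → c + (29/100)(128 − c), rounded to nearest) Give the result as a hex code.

#BE9ED8

A 29% tone moves each channel 29% toward 128:
  R: 215 + 0.29×(128−215) = 215 − 25.23 = 189.77 → 190
  G: 170 − 12.18 = 157.82 → 158
  B: 252 + 0.29×(128−252) = 252 − 35.96 = 216.04 → 216
rgb(190, 158, 216) = #BE9ED8.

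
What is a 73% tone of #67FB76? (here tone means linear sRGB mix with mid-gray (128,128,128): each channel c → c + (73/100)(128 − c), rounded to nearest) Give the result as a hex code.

#67FB76 is rgb(103, 251, 118).
A 73% tone moves each channel 73% toward 128:
  R: 103 + 0.73×(128−103) = 103 + 18.25 = 121.25 → 121
  G: 251 + 0.73×(128−251) = 251 − 89.79 = 161.21 → 161
  B: 118 + 7.3 = 125.3 → 125
rgb(121, 161, 125) = #79A17D.

#79A17D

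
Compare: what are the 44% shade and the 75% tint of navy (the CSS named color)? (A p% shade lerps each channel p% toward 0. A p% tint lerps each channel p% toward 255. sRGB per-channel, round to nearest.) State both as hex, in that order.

CSS navy is rgb(0, 0, 128).
44% shade:
  R: 0 + 0.44×(0−0) = 0 + 0 = 0 → 0
  G: 0 + 0 = 0 → 0
  B: 128 + 0.44×(0−128) = 128 − 56.32 = 71.68 → 72
  → #000048
75% tint:
  R: 0 + 191.25 = 191.25 → 191
  G: 0 + 0.75×(255−0) = 0 + 191.25 = 191.25 → 191
  B: 128 + 95.25 = 223.25 → 223
  → #BFBFDF

#000048, #BFBFDF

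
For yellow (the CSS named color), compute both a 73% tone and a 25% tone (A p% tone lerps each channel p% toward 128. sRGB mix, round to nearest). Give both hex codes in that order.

CSS yellow is rgb(255, 255, 0).
73% tone:
  R: 255 − 92.71 = 162.29 → 162
  G: 255 + 0.73×(128−255) = 255 − 92.71 = 162.29 → 162
  B: 0 + 93.44 = 93.44 → 93
  → #A2A25D
25% tone:
  R: 255 + 0.25×(128−255) = 255 − 31.75 = 223.25 → 223
  G: 255 + 0.25×(128−255) = 255 − 31.75 = 223.25 → 223
  B: 0 + 32 = 32 → 32
  → #DFDF20

#A2A25D, #DFDF20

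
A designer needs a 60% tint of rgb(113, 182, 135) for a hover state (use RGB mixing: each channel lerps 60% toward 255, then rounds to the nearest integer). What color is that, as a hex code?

Per channel, c → c + 0.6(255 − c):
  R: 113 + 85.2 = 198.2 → 198
  G: 182 + 0.6×(255−182) = 182 + 43.8 = 225.8 → 226
  B: 135 + 0.6×(255−135) = 135 + 72 = 207 → 207
rgb(198, 226, 207) = #c6e2cf.

#c6e2cf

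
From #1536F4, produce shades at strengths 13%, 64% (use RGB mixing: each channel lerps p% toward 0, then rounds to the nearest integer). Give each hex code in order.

#122FD4, #081358

#1536F4 is rgb(21, 54, 244).
13%: (21 − 2.73 = 18.27→18, 54 − 7.02 = 46.98→47, 244 − 31.72 = 212.28→212) → #122FD4
64%: (21 − 13.44 = 7.56→8, 54 − 34.56 = 19.44→19, 244 − 156.16 = 87.84→88) → #081358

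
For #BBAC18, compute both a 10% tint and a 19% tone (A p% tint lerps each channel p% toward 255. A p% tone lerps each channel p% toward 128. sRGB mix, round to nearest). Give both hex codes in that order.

#BBAC18 is rgb(187, 172, 24).
10% tint:
  R: 187 + 0.1×(255−187) = 187 + 6.8 = 193.8 → 194
  G: 172 + 8.3 = 180.3 → 180
  B: 24 + 0.1×(255−24) = 24 + 23.1 = 47.1 → 47
  → #C2B42F
19% tone:
  R: 187 − 11.21 = 175.79 → 176
  G: 172 − 8.36 = 163.64 → 164
  B: 24 + 19.76 = 43.76 → 44
  → #B0A42C

#C2B42F, #B0A42C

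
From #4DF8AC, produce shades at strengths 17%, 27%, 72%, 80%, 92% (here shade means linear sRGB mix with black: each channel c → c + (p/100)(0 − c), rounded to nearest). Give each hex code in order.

#4DF8AC is rgb(77, 248, 172).
17%: (77 − 13.09 = 63.91→64, 248 − 42.16 = 205.84→206, 172 − 29.24 = 142.76→143) → #40CE8F
27%: (77 − 20.79 = 56.21→56, 248 − 66.96 = 181.04→181, 172 − 46.44 = 125.56→126) → #38B57E
72%: (77 − 55.44 = 21.56→22, 248 − 178.56 = 69.44→69, 172 − 123.84 = 48.16→48) → #164530
80%: (77 − 61.6 = 15.4→15, 248 − 198.4 = 49.6→50, 172 − 137.6 = 34.4→34) → #0F3222
92%: (77 − 70.84 = 6.16→6, 248 − 228.16 = 19.84→20, 172 − 158.24 = 13.76→14) → #06140E

#40CE8F, #38B57E, #164530, #0F3222, #06140E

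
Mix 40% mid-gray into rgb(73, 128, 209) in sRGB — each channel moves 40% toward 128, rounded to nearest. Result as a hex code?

Per channel, c → c + 0.4(128 − c):
  R: 73 + 0.4×(128−73) = 73 + 22 = 95 → 95
  G: 128 + 0.4×(128−128) = 128 + 0 = 128 → 128
  B: 209 − 32.4 = 176.6 → 177
rgb(95, 128, 177) = #5f80b1.

#5f80b1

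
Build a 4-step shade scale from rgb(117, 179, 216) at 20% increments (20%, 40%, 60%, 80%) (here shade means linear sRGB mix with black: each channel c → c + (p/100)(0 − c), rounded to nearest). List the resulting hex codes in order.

#5E8FAD, #466B82, #2F4856, #17242B

20%: (117 − 23.4 = 93.6→94, 179 − 35.8 = 143.2→143, 216 − 43.2 = 172.8→173) → #5E8FAD
40%: (117 − 46.8 = 70.2→70, 179 − 71.6 = 107.4→107, 216 − 86.4 = 129.6→130) → #466B82
60%: (117 − 70.2 = 46.8→47, 179 − 107.4 = 71.6→72, 216 − 129.6 = 86.4→86) → #2F4856
80%: (117 − 93.6 = 23.4→23, 179 − 143.2 = 35.8→36, 216 − 172.8 = 43.2→43) → #17242B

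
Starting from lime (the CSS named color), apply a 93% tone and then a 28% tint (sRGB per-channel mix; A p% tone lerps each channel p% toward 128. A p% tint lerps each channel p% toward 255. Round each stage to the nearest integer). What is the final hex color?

#9daa9d

CSS lime is rgb(0, 255, 0).
Lerp each channel 93% toward 128:
  R: 0 + 0.93×(128−0) = 0 + 119.04 = 119.04 → 119
  G: 255 + 0.93×(128−255) = 255 − 118.11 = 136.89 → 137
  B: 0 + 0.93×(128−0) = 0 + 119.04 = 119.04 → 119
After the tone: rgb(119, 137, 119) = #778977.
Lerp each channel 28% toward 255:
  R: 119 + 0.28×(255−119) = 119 + 38.08 = 157.08 → 157
  G: 137 + 0.28×(255−137) = 137 + 33.04 = 170.04 → 170
  B: 119 + 0.28×(255−119) = 119 + 38.08 = 157.08 → 157
rgb(157, 170, 157) = #9daa9d.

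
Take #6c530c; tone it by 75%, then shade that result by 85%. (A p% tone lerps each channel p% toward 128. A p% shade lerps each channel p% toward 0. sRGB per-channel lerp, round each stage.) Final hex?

#6c530c is rgb(108, 83, 12).
Lerp each channel 75% toward 128:
  R: 108 + 15 = 123 → 123
  G: 83 + 0.75×(128−83) = 83 + 33.75 = 116.75 → 117
  B: 12 + 87 = 99 → 99
After the tone: rgb(123, 117, 99) = #7b7563.
An 85% shade moves each channel 85% toward 0:
  R: 123 + 0.85×(0−123) = 123 − 104.55 = 18.45 → 18
  G: 117 − 99.45 = 17.55 → 18
  B: 99 + 0.85×(0−99) = 99 − 84.15 = 14.85 → 15
rgb(18, 18, 15) = #12120f.

#12120f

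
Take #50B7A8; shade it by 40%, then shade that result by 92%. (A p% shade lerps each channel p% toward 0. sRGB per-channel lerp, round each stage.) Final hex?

#040908

#50B7A8 is rgb(80, 183, 168).
Lerp each channel 40% toward 0:
  R: 80 + 0.4×(0−80) = 80 − 32 = 48 → 48
  G: 183 + 0.4×(0−183) = 183 − 73.2 = 109.8 → 110
  B: 168 − 67.2 = 100.8 → 101
After the shade: rgb(48, 110, 101) = #306E65.
Per channel, c → c + 0.92(0 − c):
  R: 48 − 44.16 = 3.84 → 4
  G: 110 + 0.92×(0−110) = 110 − 101.2 = 8.8 → 9
  B: 101 + 0.92×(0−101) = 101 − 92.92 = 8.08 → 8
rgb(4, 9, 8) = #040908.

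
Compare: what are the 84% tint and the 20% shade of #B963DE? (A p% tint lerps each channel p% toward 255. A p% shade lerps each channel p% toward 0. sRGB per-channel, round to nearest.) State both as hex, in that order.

#B963DE is rgb(185, 99, 222).
84% tint:
  R: 185 + 58.8 = 243.8 → 244
  G: 99 + 131.04 = 230.04 → 230
  B: 222 + 27.72 = 249.72 → 250
  → #F4E6FA
20% shade:
  R: 185 − 37 = 148 → 148
  G: 99 − 19.8 = 79.2 → 79
  B: 222 + 0.2×(0−222) = 222 − 44.4 = 177.6 → 178
  → #944FB2

#F4E6FA, #944FB2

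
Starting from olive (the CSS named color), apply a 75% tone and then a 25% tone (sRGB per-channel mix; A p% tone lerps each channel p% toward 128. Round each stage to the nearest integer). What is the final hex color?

#808068

CSS olive is rgb(128, 128, 0).
Per channel, c → c + 0.75(128 − c):
  R: 128 + 0 = 128 → 128
  G: 128 + 0 = 128 → 128
  B: 0 + 0.75×(128−0) = 0 + 96 = 96 → 96
After the tone: rgb(128, 128, 96) = #808060.
Per channel, c → c + 0.25(128 − c):
  R: 128 + 0.25×(128−128) = 128 + 0 = 128 → 128
  G: 128 + 0.25×(128−128) = 128 + 0 = 128 → 128
  B: 96 + 8 = 104 → 104
rgb(128, 128, 104) = #808068.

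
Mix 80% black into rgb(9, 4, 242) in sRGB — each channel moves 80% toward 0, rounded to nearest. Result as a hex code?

An 80% shade moves each channel 80% toward 0:
  R: 9 + 0.8×(0−9) = 9 − 7.2 = 1.8 → 2
  G: 4 − 3.2 = 0.8 → 1
  B: 242 − 193.6 = 48.4 → 48
rgb(2, 1, 48) = #020130.

#020130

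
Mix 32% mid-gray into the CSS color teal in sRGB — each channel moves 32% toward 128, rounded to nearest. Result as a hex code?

#298080

CSS teal is rgb(0, 128, 128).
A 32% tone moves each channel 32% toward 128:
  R: 0 + 0.32×(128−0) = 0 + 40.96 = 40.96 → 41
  G: 128 + 0 = 128 → 128
  B: 128 + 0.32×(128−128) = 128 + 0 = 128 → 128
rgb(41, 128, 128) = #298080.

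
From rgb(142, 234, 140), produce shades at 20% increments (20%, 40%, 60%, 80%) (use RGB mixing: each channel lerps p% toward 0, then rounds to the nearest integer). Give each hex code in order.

#72bb70, #558c54, #395e38, #1c2f1c

20%: (142 − 28.4 = 113.6→114, 234 − 46.8 = 187.2→187, 140 − 28 = 112→112) → #72bb70
40%: (142 − 56.8 = 85.2→85, 234 − 93.6 = 140.4→140, 140 − 56 = 84→84) → #558c54
60%: (142 − 85.2 = 56.8→57, 234 − 140.4 = 93.6→94, 140 − 84 = 56→56) → #395e38
80%: (142 − 113.6 = 28.4→28, 234 − 187.2 = 46.8→47, 140 − 112 = 28→28) → #1c2f1c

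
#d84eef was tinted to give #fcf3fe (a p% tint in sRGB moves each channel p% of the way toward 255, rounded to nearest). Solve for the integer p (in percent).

93%

#d84eef is rgb(216, 78, 239); #fcf3fe is rgb(252, 243, 254).
On the G channel (widest range): 243 ≈ 78 + (p/100)(255 − 78), so p ≈ 100×(243 − 78)/(255 − 78) = 16500/177 = 93.22.
p = 93 reproduces all three channels after rounding.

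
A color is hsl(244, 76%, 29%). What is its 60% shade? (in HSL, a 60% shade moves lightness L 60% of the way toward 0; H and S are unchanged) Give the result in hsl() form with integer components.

L moves 60% from 29 toward 0: 29 − 17.4 = 11.6 → 12.
H and S are unchanged.

hsl(244, 76%, 12%)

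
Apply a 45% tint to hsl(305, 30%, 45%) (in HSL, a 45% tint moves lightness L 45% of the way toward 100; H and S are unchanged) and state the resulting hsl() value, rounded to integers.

L moves 45% from 45 toward 100: 45 + 24.75 = 69.75 → 70.
H and S are unchanged.

hsl(305, 30%, 70%)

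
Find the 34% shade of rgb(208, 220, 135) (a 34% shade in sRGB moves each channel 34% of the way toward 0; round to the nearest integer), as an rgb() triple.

rgb(137, 145, 89)

Per channel, c → c + 0.34(0 − c):
  R: 208 − 70.72 = 137.28 → 137
  G: 220 + 0.34×(0−220) = 220 − 74.8 = 145.2 → 145
  B: 135 − 45.9 = 89.1 → 89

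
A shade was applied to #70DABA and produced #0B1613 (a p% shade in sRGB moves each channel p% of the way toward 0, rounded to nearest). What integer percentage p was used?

90%

#70DABA is rgb(112, 218, 186); #0B1613 is rgb(11, 22, 19).
On the G channel (widest range): 22 ≈ 218 + (p/100)(0 − 218), so p ≈ 100×(22 − 218)/(0 − 218) = -19600/-218 = 89.91.
p = 90 reproduces all three channels after rounding.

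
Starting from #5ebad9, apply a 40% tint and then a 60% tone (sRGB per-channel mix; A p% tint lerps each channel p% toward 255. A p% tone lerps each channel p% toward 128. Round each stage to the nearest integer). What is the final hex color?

#8ca2aa

#5ebad9 is rgb(94, 186, 217).
A 40% tint moves each channel 40% toward 255:
  R: 94 + 64.4 = 158.4 → 158
  G: 186 + 27.6 = 213.6 → 214
  B: 217 + 0.4×(255−217) = 217 + 15.2 = 232.2 → 232
After the tint: rgb(158, 214, 232) = #9ed6e8.
Lerp each channel 60% toward 128:
  R: 158 + 0.6×(128−158) = 158 − 18 = 140 → 140
  G: 214 + 0.6×(128−214) = 214 − 51.6 = 162.4 → 162
  B: 232 + 0.6×(128−232) = 232 − 62.4 = 169.6 → 170
rgb(140, 162, 170) = #8ca2aa.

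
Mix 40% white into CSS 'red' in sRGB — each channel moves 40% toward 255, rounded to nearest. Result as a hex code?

CSS red is rgb(255, 0, 0).
Lerp each channel 40% toward 255:
  R: 255 + 0.4×(255−255) = 255 + 0 = 255 → 255
  G: 0 + 0.4×(255−0) = 0 + 102 = 102 → 102
  B: 0 + 0.4×(255−0) = 0 + 102 = 102 → 102
rgb(255, 102, 102) = #ff6666.

#ff6666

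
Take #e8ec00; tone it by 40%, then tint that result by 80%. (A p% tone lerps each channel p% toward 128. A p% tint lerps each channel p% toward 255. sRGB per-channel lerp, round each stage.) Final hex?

#e8ec00 is rgb(232, 236, 0).
Per channel, c → c + 0.4(128 − c):
  R: 232 − 41.6 = 190.4 → 190
  G: 236 − 43.2 = 192.8 → 193
  B: 0 + 0.4×(128−0) = 0 + 51.2 = 51.2 → 51
After the tone: rgb(190, 193, 51) = #bec133.
An 80% tint moves each channel 80% toward 255:
  R: 190 + 0.8×(255−190) = 190 + 52 = 242 → 242
  G: 193 + 0.8×(255−193) = 193 + 49.6 = 242.6 → 243
  B: 51 + 163.2 = 214.2 → 214
rgb(242, 243, 214) = #f2f3d6.

#f2f3d6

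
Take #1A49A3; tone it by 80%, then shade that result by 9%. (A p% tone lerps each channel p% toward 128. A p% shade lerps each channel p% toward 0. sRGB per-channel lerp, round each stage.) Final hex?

#1A49A3 is rgb(26, 73, 163).
Lerp each channel 80% toward 128:
  R: 26 + 0.8×(128−26) = 26 + 81.6 = 107.6 → 108
  G: 73 + 44 = 117 → 117
  B: 163 − 28 = 135 → 135
After the tone: rgb(108, 117, 135) = #6C7587.
Lerp each channel 9% toward 0:
  R: 108 − 9.72 = 98.28 → 98
  G: 117 + 0.09×(0−117) = 117 − 10.53 = 106.47 → 106
  B: 135 + 0.09×(0−135) = 135 − 12.15 = 122.85 → 123
rgb(98, 106, 123) = #626A7B.

#626A7B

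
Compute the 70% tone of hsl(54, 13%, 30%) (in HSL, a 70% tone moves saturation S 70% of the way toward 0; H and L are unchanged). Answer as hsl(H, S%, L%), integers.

S moves 70% from 13 toward 0: 13 − 9.1 = 3.9 → 4.
H and L are unchanged.

hsl(54, 4%, 30%)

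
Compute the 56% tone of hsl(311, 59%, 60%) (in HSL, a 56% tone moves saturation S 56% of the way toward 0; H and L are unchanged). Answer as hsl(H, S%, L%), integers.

hsl(311, 26%, 60%)

S moves 56% from 59 toward 0: 59 − 33.04 = 25.96 → 26.
H and L are unchanged.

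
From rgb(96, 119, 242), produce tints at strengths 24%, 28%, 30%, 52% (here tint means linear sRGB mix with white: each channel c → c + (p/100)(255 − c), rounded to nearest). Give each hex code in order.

24%: (96 + 38.16 = 134.16→134, 119 + 32.64 = 151.64→152, 242 + 3.12 = 245.12→245) → #8698F5
28%: (96 + 44.52 = 140.52→141, 119 + 38.08 = 157.08→157, 242 + 3.64 = 245.64→246) → #8D9DF6
30%: (96 + 47.7 = 143.7→144, 119 + 40.8 = 159.8→160, 242 + 3.9 = 245.9→246) → #90A0F6
52%: (96 + 82.68 = 178.68→179, 119 + 70.72 = 189.72→190, 242 + 6.76 = 248.76→249) → #B3BEF9

#8698F5, #8D9DF6, #90A0F6, #B3BEF9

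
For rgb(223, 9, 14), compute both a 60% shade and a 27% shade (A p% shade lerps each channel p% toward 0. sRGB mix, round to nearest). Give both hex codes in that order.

#590406, #A3070A

60% shade:
  R: 223 + 0.6×(0−223) = 223 − 133.8 = 89.2 → 89
  G: 9 + 0.6×(0−9) = 9 − 5.4 = 3.6 → 4
  B: 14 + 0.6×(0−14) = 14 − 8.4 = 5.6 → 6
  → #590406
27% shade:
  R: 223 − 60.21 = 162.79 → 163
  G: 9 + 0.27×(0−9) = 9 − 2.43 = 6.57 → 7
  B: 14 − 3.78 = 10.22 → 10
  → #A3070A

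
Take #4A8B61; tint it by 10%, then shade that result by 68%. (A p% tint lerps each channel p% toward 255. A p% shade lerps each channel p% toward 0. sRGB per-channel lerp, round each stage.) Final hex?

#1D3024

#4A8B61 is rgb(74, 139, 97).
A 10% tint moves each channel 10% toward 255:
  R: 74 + 0.1×(255−74) = 74 + 18.1 = 92.1 → 92
  G: 139 + 11.6 = 150.6 → 151
  B: 97 + 0.1×(255−97) = 97 + 15.8 = 112.8 → 113
After the tint: rgb(92, 151, 113) = #5C9771.
Lerp each channel 68% toward 0:
  R: 92 + 0.68×(0−92) = 92 − 62.56 = 29.44 → 29
  G: 151 + 0.68×(0−151) = 151 − 102.68 = 48.32 → 48
  B: 113 + 0.68×(0−113) = 113 − 76.84 = 36.16 → 36
rgb(29, 48, 36) = #1D3024.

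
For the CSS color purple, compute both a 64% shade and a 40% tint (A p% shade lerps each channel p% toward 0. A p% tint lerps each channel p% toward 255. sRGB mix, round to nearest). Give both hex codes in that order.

CSS purple is rgb(128, 0, 128).
64% shade:
  R: 128 + 0.64×(0−128) = 128 − 81.92 = 46.08 → 46
  G: 0 + 0 = 0 → 0
  B: 128 − 81.92 = 46.08 → 46
  → #2e002e
40% tint:
  R: 128 + 0.4×(255−128) = 128 + 50.8 = 178.8 → 179
  G: 0 + 0.4×(255−0) = 0 + 102 = 102 → 102
  B: 128 + 0.4×(255−128) = 128 + 50.8 = 178.8 → 179
  → #b366b3

#2e002e, #b366b3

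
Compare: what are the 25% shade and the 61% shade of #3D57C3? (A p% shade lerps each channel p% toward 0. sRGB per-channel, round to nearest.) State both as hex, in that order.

#3D57C3 is rgb(61, 87, 195).
25% shade:
  R: 61 + 0.25×(0−61) = 61 − 15.25 = 45.75 → 46
  G: 87 − 21.75 = 65.25 → 65
  B: 195 − 48.75 = 146.25 → 146
  → #2E4192
61% shade:
  R: 61 + 0.61×(0−61) = 61 − 37.21 = 23.79 → 24
  G: 87 + 0.61×(0−87) = 87 − 53.07 = 33.93 → 34
  B: 195 + 0.61×(0−195) = 195 − 118.95 = 76.05 → 76
  → #18224C

#2E4192, #18224C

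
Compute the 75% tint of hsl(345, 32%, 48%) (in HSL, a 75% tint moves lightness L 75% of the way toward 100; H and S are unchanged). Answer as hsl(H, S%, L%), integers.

L moves 75% from 48 toward 100: 48 + 39 = 87 → 87.
H and S are unchanged.

hsl(345, 32%, 87%)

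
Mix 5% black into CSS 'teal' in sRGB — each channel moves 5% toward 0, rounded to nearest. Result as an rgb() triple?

rgb(0, 122, 122)

CSS teal is rgb(0, 128, 128).
Per channel, c → c + 0.05(0 − c):
  R: 0 + 0 = 0 → 0
  G: 128 + 0.05×(0−128) = 128 − 6.4 = 121.6 → 122
  B: 128 + 0.05×(0−128) = 128 − 6.4 = 121.6 → 122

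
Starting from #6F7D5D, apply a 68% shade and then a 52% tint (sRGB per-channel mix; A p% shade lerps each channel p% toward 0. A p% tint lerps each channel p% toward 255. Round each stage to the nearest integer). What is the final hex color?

#969893

#6F7D5D is rgb(111, 125, 93).
Per channel, c → c + 0.68(0 − c):
  R: 111 + 0.68×(0−111) = 111 − 75.48 = 35.52 → 36
  G: 125 − 85 = 40 → 40
  B: 93 + 0.68×(0−93) = 93 − 63.24 = 29.76 → 30
After the shade: rgb(36, 40, 30) = #24281E.
Per channel, c → c + 0.52(255 − c):
  R: 36 + 113.88 = 149.88 → 150
  G: 40 + 111.8 = 151.8 → 152
  B: 30 + 117 = 147 → 147
rgb(150, 152, 147) = #969893.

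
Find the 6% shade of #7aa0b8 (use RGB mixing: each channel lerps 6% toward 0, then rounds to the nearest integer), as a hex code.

#7aa0b8 is rgb(122, 160, 184).
A 6% shade moves each channel 6% toward 0:
  R: 122 + 0.06×(0−122) = 122 − 7.32 = 114.68 → 115
  G: 160 + 0.06×(0−160) = 160 − 9.6 = 150.4 → 150
  B: 184 + 0.06×(0−184) = 184 − 11.04 = 172.96 → 173
rgb(115, 150, 173) = #7396ad.

#7396ad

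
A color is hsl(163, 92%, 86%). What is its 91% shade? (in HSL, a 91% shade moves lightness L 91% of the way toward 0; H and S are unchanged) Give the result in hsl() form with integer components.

hsl(163, 92%, 8%)

L moves 91% from 86 toward 0: 86 − 78.26 = 7.74 → 8.
H and S are unchanged.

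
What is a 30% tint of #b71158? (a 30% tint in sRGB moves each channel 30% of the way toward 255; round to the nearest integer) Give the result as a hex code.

#b71158 is rgb(183, 17, 88).
Per channel, c → c + 0.3(255 − c):
  R: 183 + 21.6 = 204.6 → 205
  G: 17 + 0.3×(255−17) = 17 + 71.4 = 88.4 → 88
  B: 88 + 50.1 = 138.1 → 138
rgb(205, 88, 138) = #cd588a.

#cd588a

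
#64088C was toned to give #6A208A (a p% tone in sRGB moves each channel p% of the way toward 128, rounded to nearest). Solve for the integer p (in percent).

20%

#64088C is rgb(100, 8, 140); #6A208A is rgb(106, 32, 138).
On the G channel (widest range): 32 ≈ 8 + (p/100)(128 − 8), so p ≈ 100×(32 − 8)/(128 − 8) = 2400/120 = 20.00.
p = 20 reproduces all three channels after rounding.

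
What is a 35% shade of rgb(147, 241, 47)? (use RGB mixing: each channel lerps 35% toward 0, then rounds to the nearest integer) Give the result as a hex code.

Per channel, c → c + 0.35(0 − c):
  R: 147 − 51.45 = 95.55 → 96
  G: 241 − 84.35 = 156.65 → 157
  B: 47 + 0.35×(0−47) = 47 − 16.45 = 30.55 → 31
rgb(96, 157, 31) = #609D1F.

#609D1F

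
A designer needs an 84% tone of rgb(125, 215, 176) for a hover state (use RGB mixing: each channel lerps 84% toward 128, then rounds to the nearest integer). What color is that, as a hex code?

#808e88

Lerp each channel 84% toward 128:
  R: 125 + 0.84×(128−125) = 125 + 2.52 = 127.52 → 128
  G: 215 − 73.08 = 141.92 → 142
  B: 176 − 40.32 = 135.68 → 136
rgb(128, 142, 136) = #808e88.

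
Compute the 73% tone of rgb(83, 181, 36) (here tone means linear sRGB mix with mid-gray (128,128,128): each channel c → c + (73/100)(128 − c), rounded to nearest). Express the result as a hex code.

Per channel, c → c + 0.73(128 − c):
  R: 83 + 32.85 = 115.85 → 116
  G: 181 + 0.73×(128−181) = 181 − 38.69 = 142.31 → 142
  B: 36 + 0.73×(128−36) = 36 + 67.16 = 103.16 → 103
rgb(116, 142, 103) = #748E67.

#748E67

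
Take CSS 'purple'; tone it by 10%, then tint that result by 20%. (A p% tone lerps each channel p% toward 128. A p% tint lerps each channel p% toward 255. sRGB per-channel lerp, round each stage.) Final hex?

#993d99

CSS purple is rgb(128, 0, 128).
Per channel, c → c + 0.1(128 − c):
  R: 128 + 0.1×(128−128) = 128 + 0 = 128 → 128
  G: 0 + 0.1×(128−0) = 0 + 12.8 = 12.8 → 13
  B: 128 + 0.1×(128−128) = 128 + 0 = 128 → 128
After the tone: rgb(128, 13, 128) = #800d80.
Lerp each channel 20% toward 255:
  R: 128 + 25.4 = 153.4 → 153
  G: 13 + 48.4 = 61.4 → 61
  B: 128 + 25.4 = 153.4 → 153
rgb(153, 61, 153) = #993d99.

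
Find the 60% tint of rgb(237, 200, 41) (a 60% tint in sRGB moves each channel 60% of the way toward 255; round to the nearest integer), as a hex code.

Per channel, c → c + 0.6(255 − c):
  R: 237 + 10.8 = 247.8 → 248
  G: 200 + 33 = 233 → 233
  B: 41 + 128.4 = 169.4 → 169
rgb(248, 233, 169) = #F8E9A9.

#F8E9A9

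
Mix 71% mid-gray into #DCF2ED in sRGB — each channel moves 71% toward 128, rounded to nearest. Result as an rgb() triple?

#DCF2ED is rgb(220, 242, 237).
Per channel, c → c + 0.71(128 − c):
  R: 220 − 65.32 = 154.68 → 155
  G: 242 − 80.94 = 161.06 → 161
  B: 237 + 0.71×(128−237) = 237 − 77.39 = 159.61 → 160

rgb(155, 161, 160)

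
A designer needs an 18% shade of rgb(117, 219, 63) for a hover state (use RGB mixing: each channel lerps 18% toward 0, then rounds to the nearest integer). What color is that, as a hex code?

#60B434

Lerp each channel 18% toward 0:
  R: 117 + 0.18×(0−117) = 117 − 21.06 = 95.94 → 96
  G: 219 + 0.18×(0−219) = 219 − 39.42 = 179.58 → 180
  B: 63 − 11.34 = 51.66 → 52
rgb(96, 180, 52) = #60B434.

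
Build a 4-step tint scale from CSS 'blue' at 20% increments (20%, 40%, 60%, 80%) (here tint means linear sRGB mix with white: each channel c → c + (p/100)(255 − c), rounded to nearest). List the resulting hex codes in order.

CSS blue is rgb(0, 0, 255).
20%: (0 + 51 = 51→51, 0 + 51 = 51→51, 255→255) → #3333FF
40%: (0 + 102 = 102→102, 0 + 102 = 102→102, 255→255) → #6666FF
60%: (0 + 153 = 153→153, 0 + 153 = 153→153, 255→255) → #9999FF
80%: (0 + 204 = 204→204, 0 + 204 = 204→204, 255→255) → #CCCCFF

#3333FF, #6666FF, #9999FF, #CCCCFF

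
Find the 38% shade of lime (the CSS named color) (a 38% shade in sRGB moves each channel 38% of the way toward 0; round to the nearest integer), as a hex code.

#009e00

CSS lime is rgb(0, 255, 0).
Lerp each channel 38% toward 0:
  R: 0 + 0.38×(0−0) = 0 + 0 = 0 → 0
  G: 255 + 0.38×(0−255) = 255 − 96.9 = 158.1 → 158
  B: 0 + 0 = 0 → 0
rgb(0, 158, 0) = #009e00.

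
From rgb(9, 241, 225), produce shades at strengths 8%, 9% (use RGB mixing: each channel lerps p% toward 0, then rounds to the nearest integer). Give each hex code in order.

#08decf, #08dbcd

8%: (9 − 0.72 = 8.28→8, 241 − 19.28 = 221.72→222, 225 − 18 = 207→207) → #08decf
9%: (9 − 0.81 = 8.19→8, 241 − 21.69 = 219.31→219, 225 − 20.25 = 204.75→205) → #08dbcd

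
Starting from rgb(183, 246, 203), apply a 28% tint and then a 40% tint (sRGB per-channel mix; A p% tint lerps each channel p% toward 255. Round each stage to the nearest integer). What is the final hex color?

#E0FBE9

Per channel, c → c + 0.28(255 − c):
  R: 183 + 20.16 = 203.16 → 203
  G: 246 + 0.28×(255−246) = 246 + 2.52 = 248.52 → 249
  B: 203 + 0.28×(255−203) = 203 + 14.56 = 217.56 → 218
After the tint: rgb(203, 249, 218) = #CBF9DA.
A 40% tint moves each channel 40% toward 255:
  R: 203 + 20.8 = 223.8 → 224
  G: 249 + 2.4 = 251.4 → 251
  B: 218 + 0.4×(255−218) = 218 + 14.8 = 232.8 → 233
rgb(224, 251, 233) = #E0FBE9.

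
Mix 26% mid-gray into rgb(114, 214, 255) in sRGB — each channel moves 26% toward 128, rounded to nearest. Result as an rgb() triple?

rgb(118, 192, 222)

Lerp each channel 26% toward 128:
  R: 114 + 0.26×(128−114) = 114 + 3.64 = 117.64 → 118
  G: 214 − 22.36 = 191.64 → 192
  B: 255 + 0.26×(128−255) = 255 − 33.02 = 221.98 → 222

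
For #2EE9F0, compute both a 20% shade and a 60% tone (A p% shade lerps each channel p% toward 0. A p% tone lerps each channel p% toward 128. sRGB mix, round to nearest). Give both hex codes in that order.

#2EE9F0 is rgb(46, 233, 240).
20% shade:
  R: 46 + 0.2×(0−46) = 46 − 9.2 = 36.8 → 37
  G: 233 + 0.2×(0−233) = 233 − 46.6 = 186.4 → 186
  B: 240 + 0.2×(0−240) = 240 − 48 = 192 → 192
  → #25BAC0
60% tone:
  R: 46 + 0.6×(128−46) = 46 + 49.2 = 95.2 → 95
  G: 233 − 63 = 170 → 170
  B: 240 − 67.2 = 172.8 → 173
  → #5FAAAD

#25BAC0, #5FAAAD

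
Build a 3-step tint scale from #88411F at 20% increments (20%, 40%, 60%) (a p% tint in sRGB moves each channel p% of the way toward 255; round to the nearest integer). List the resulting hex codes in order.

#88411F is rgb(136, 65, 31).
20%: (136 + 23.8 = 159.8→160, 65 + 38 = 103→103, 31 + 44.8 = 75.8→76) → #A0674C
40%: (136 + 47.6 = 183.6→184, 65 + 76 = 141→141, 31 + 89.6 = 120.6→121) → #B88D79
60%: (136 + 71.4 = 207.4→207, 65 + 114 = 179→179, 31 + 134.4 = 165.4→165) → #CFB3A5

#A0674C, #B88D79, #CFB3A5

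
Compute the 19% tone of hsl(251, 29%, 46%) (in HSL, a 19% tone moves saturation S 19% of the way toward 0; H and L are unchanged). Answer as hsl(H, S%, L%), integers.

hsl(251, 23%, 46%)

S moves 19% from 29 toward 0: 29 − 5.51 = 23.49 → 23.
H and L are unchanged.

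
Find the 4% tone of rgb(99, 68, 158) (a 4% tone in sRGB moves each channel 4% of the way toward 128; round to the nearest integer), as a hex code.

#64469d

Per channel, c → c + 0.04(128 − c):
  R: 99 + 1.16 = 100.16 → 100
  G: 68 + 2.4 = 70.4 → 70
  B: 158 + 0.04×(128−158) = 158 − 1.2 = 156.8 → 157
rgb(100, 70, 157) = #64469d.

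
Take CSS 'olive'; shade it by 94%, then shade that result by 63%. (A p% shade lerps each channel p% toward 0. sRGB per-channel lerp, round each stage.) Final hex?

#030300

CSS olive is rgb(128, 128, 0).
Per channel, c → c + 0.94(0 − c):
  R: 128 + 0.94×(0−128) = 128 − 120.32 = 7.68 → 8
  G: 128 − 120.32 = 7.68 → 8
  B: 0 + 0.94×(0−0) = 0 + 0 = 0 → 0
After the shade: rgb(8, 8, 0) = #080800.
A 63% shade moves each channel 63% toward 0:
  R: 8 − 5.04 = 2.96 → 3
  G: 8 + 0.63×(0−8) = 8 − 5.04 = 2.96 → 3
  B: 0 + 0.63×(0−0) = 0 + 0 = 0 → 0
rgb(3, 3, 0) = #030300.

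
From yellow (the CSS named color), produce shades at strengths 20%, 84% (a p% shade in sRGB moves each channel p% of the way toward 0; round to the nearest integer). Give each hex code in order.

CSS yellow is rgb(255, 255, 0).
20%: (255 − 51 = 204→204, 255 − 51 = 204→204, 0→0) → #cccc00
84%: (255 − 214.2 = 40.8→41, 255 − 214.2 = 40.8→41, 0→0) → #292900

#cccc00, #292900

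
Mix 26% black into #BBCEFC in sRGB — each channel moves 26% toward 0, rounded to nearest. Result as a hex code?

#8A98BA

#BBCEFC is rgb(187, 206, 252).
Per channel, c → c + 0.26(0 − c):
  R: 187 − 48.62 = 138.38 → 138
  G: 206 − 53.56 = 152.44 → 152
  B: 252 − 65.52 = 186.48 → 186
rgb(138, 152, 186) = #8A98BA.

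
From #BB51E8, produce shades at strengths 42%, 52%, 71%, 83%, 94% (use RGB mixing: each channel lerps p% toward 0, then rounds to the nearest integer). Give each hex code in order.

#6C2F87, #5A276F, #361743, #200E27, #0B050E

#BB51E8 is rgb(187, 81, 232).
42%: (187 − 78.54 = 108.46→108, 81 − 34.02 = 46.98→47, 232 − 97.44 = 134.56→135) → #6C2F87
52%: (187 − 97.24 = 89.76→90, 81 − 42.12 = 38.88→39, 232 − 120.64 = 111.36→111) → #5A276F
71%: (187 − 132.77 = 54.23→54, 81 − 57.51 = 23.49→23, 232 − 164.72 = 67.28→67) → #361743
83%: (187 − 155.21 = 31.79→32, 81 − 67.23 = 13.77→14, 232 − 192.56 = 39.44→39) → #200E27
94%: (187 − 175.78 = 11.22→11, 81 − 76.14 = 4.86→5, 232 − 218.08 = 13.92→14) → #0B050E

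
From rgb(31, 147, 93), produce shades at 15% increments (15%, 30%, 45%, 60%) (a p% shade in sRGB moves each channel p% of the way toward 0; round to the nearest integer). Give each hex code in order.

#1a7d4f, #166741, #115133, #0c3b25

15%: (31 − 4.65 = 26.35→26, 147 − 22.05 = 124.95→125, 93 − 13.95 = 79.05→79) → #1a7d4f
30%: (31 − 9.3 = 21.7→22, 147 − 44.1 = 102.9→103, 93 − 27.9 = 65.1→65) → #166741
45%: (31 − 13.95 = 17.05→17, 147 − 66.15 = 80.85→81, 93 − 41.85 = 51.15→51) → #115133
60%: (31 − 18.6 = 12.4→12, 147 − 88.2 = 58.8→59, 93 − 55.8 = 37.2→37) → #0c3b25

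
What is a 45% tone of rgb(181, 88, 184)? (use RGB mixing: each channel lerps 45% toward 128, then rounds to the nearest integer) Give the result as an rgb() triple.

A 45% tone moves each channel 45% toward 128:
  R: 181 + 0.45×(128−181) = 181 − 23.85 = 157.15 → 157
  G: 88 + 0.45×(128−88) = 88 + 18 = 106 → 106
  B: 184 − 25.2 = 158.8 → 159

rgb(157, 106, 159)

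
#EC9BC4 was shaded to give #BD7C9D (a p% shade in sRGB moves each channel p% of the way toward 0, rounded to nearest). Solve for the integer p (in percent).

#EC9BC4 is rgb(236, 155, 196); #BD7C9D is rgb(189, 124, 157).
On the R channel (widest range): 189 ≈ 236 + (p/100)(0 − 236), so p ≈ 100×(189 − 236)/(0 − 236) = -4700/-236 = 19.92.
p = 20 reproduces all three channels after rounding.

20%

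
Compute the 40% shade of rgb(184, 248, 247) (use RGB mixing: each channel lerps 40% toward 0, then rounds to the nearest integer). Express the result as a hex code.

Per channel, c → c + 0.4(0 − c):
  R: 184 + 0.4×(0−184) = 184 − 73.6 = 110.4 → 110
  G: 248 + 0.4×(0−248) = 248 − 99.2 = 148.8 → 149
  B: 247 − 98.8 = 148.2 → 148
rgb(110, 149, 148) = #6E9594.

#6E9594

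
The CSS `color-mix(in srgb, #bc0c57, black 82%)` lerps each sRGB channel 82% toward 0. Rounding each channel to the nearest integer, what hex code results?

#bc0c57 is rgb(188, 12, 87).
Lerp each channel 82% toward 0:
  R: 188 + 0.82×(0−188) = 188 − 154.16 = 33.84 → 34
  G: 12 − 9.84 = 2.16 → 2
  B: 87 + 0.82×(0−87) = 87 − 71.34 = 15.66 → 16
rgb(34, 2, 16) = #220210.

#220210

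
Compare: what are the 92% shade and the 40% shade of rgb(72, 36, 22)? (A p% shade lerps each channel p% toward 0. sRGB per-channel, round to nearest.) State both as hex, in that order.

92% shade:
  R: 72 − 66.24 = 5.76 → 6
  G: 36 − 33.12 = 2.88 → 3
  B: 22 + 0.92×(0−22) = 22 − 20.24 = 1.76 → 2
  → #060302
40% shade:
  R: 72 − 28.8 = 43.2 → 43
  G: 36 + 0.4×(0−36) = 36 − 14.4 = 21.6 → 22
  B: 22 + 0.4×(0−22) = 22 − 8.8 = 13.2 → 13
  → #2b160d

#060302, #2b160d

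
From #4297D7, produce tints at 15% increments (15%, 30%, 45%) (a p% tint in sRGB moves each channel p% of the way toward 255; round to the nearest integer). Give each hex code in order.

#5EA7DD, #7BB6E3, #97C6E9

#4297D7 is rgb(66, 151, 215).
15%: (66 + 28.35 = 94.35→94, 151 + 15.6 = 166.6→167, 215 + 6 = 221→221) → #5EA7DD
30%: (66 + 56.7 = 122.7→123, 151 + 31.2 = 182.2→182, 215 + 12 = 227→227) → #7BB6E3
45%: (66 + 85.05 = 151.05→151, 151 + 46.8 = 197.8→198, 215 + 18 = 233→233) → #97C6E9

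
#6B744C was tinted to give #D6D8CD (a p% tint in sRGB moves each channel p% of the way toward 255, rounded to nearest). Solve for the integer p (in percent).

72%

#6B744C is rgb(107, 116, 76); #D6D8CD is rgb(214, 216, 205).
On the B channel (widest range): 205 ≈ 76 + (p/100)(255 − 76), so p ≈ 100×(205 − 76)/(255 − 76) = 12900/179 = 72.07.
p = 72 reproduces all three channels after rounding.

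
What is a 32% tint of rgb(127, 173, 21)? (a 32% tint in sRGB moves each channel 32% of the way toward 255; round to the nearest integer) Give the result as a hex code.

Per channel, c → c + 0.32(255 − c):
  R: 127 + 0.32×(255−127) = 127 + 40.96 = 167.96 → 168
  G: 173 + 26.24 = 199.24 → 199
  B: 21 + 0.32×(255−21) = 21 + 74.88 = 95.88 → 96
rgb(168, 199, 96) = #a8c760.

#a8c760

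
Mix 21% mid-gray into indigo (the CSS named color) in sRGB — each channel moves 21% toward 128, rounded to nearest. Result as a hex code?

#561b82

CSS indigo is rgb(75, 0, 130).
Lerp each channel 21% toward 128:
  R: 75 + 0.21×(128−75) = 75 + 11.13 = 86.13 → 86
  G: 0 + 26.88 = 26.88 → 27
  B: 130 + 0.21×(128−130) = 130 − 0.42 = 129.58 → 130
rgb(86, 27, 130) = #561b82.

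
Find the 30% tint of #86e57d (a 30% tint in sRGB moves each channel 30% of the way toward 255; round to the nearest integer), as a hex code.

#86e57d is rgb(134, 229, 125).
A 30% tint moves each channel 30% toward 255:
  R: 134 + 0.3×(255−134) = 134 + 36.3 = 170.3 → 170
  G: 229 + 0.3×(255−229) = 229 + 7.8 = 236.8 → 237
  B: 125 + 0.3×(255−125) = 125 + 39 = 164 → 164
rgb(170, 237, 164) = #aaeda4.

#aaeda4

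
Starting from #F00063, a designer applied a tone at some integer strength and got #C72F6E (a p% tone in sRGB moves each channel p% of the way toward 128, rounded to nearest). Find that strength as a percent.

37%

#F00063 is rgb(240, 0, 99); #C72F6E is rgb(199, 47, 110).
On the G channel (widest range): 47 ≈ 0 + (p/100)(128 − 0), so p ≈ 100×(47 − 0)/(128 − 0) = 4700/128 = 36.72.
p = 37 reproduces all three channels after rounding.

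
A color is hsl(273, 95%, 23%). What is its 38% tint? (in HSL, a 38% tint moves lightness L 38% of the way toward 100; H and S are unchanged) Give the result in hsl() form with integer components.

L moves 38% from 23 toward 100: 23 + 29.26 = 52.26 → 52.
H and S are unchanged.

hsl(273, 95%, 52%)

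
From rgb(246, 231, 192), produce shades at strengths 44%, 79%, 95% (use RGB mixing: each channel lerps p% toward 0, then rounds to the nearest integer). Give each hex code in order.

44%: (246 − 108.24 = 137.76→138, 231 − 101.64 = 129.36→129, 192 − 84.48 = 107.52→108) → #8a816c
79%: (246 − 194.34 = 51.66→52, 231 − 182.49 = 48.51→49, 192 − 151.68 = 40.32→40) → #343128
95%: (246 − 233.7 = 12.3→12, 231 − 219.45 = 11.55→12, 192 − 182.4 = 9.6→10) → #0c0c0a

#8a816c, #343128, #0c0c0a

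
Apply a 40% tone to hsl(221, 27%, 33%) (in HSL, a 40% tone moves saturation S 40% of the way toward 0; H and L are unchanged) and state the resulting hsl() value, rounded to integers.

hsl(221, 16%, 33%)

S moves 40% from 27 toward 0: 27 − 10.8 = 16.2 → 16.
H and L are unchanged.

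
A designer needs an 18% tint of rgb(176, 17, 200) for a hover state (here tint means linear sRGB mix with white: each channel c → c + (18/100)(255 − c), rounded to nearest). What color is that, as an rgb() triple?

rgb(190, 60, 210)

Per channel, c → c + 0.18(255 − c):
  R: 176 + 14.22 = 190.22 → 190
  G: 17 + 42.84 = 59.84 → 60
  B: 200 + 0.18×(255−200) = 200 + 9.9 = 209.9 → 210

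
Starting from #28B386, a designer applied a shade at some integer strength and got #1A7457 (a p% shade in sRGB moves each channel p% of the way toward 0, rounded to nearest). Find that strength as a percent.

35%

#28B386 is rgb(40, 179, 134); #1A7457 is rgb(26, 116, 87).
On the G channel (widest range): 116 ≈ 179 + (p/100)(0 − 179), so p ≈ 100×(116 − 179)/(0 − 179) = -6300/-179 = 35.20.
p = 35 reproduces all three channels after rounding.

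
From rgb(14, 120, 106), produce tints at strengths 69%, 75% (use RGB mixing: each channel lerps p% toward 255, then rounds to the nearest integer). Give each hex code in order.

69%: (14 + 166.29 = 180.29→180, 120 + 93.15 = 213.15→213, 106 + 102.81 = 208.81→209) → #B4D5D1
75%: (14 + 180.75 = 194.75→195, 120 + 101.25 = 221.25→221, 106 + 111.75 = 217.75→218) → #C3DDDA

#B4D5D1, #C3DDDA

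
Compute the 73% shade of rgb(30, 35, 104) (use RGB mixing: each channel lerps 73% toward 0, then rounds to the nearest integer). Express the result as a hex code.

Lerp each channel 73% toward 0:
  R: 30 + 0.73×(0−30) = 30 − 21.9 = 8.1 → 8
  G: 35 − 25.55 = 9.45 → 9
  B: 104 + 0.73×(0−104) = 104 − 75.92 = 28.08 → 28
rgb(8, 9, 28) = #08091C.

#08091C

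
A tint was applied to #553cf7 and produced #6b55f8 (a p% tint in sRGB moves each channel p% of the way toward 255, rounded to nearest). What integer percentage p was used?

#553cf7 is rgb(85, 60, 247); #6b55f8 is rgb(107, 85, 248).
On the G channel (widest range): 85 ≈ 60 + (p/100)(255 − 60), so p ≈ 100×(85 − 60)/(255 − 60) = 2500/195 = 12.82.
p = 13 reproduces all three channels after rounding.

13%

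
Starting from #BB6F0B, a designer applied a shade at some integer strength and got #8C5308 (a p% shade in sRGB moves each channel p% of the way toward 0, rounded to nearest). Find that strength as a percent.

25%

#BB6F0B is rgb(187, 111, 11); #8C5308 is rgb(140, 83, 8).
On the R channel (widest range): 140 ≈ 187 + (p/100)(0 − 187), so p ≈ 100×(140 − 187)/(0 − 187) = -4700/-187 = 25.13.
p = 25 reproduces all three channels after rounding.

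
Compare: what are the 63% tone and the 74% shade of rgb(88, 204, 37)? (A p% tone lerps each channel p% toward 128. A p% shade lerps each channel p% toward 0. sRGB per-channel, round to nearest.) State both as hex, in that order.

63% tone:
  R: 88 + 0.63×(128−88) = 88 + 25.2 = 113.2 → 113
  G: 204 + 0.63×(128−204) = 204 − 47.88 = 156.12 → 156
  B: 37 + 0.63×(128−37) = 37 + 57.33 = 94.33 → 94
  → #719C5E
74% shade:
  R: 88 + 0.74×(0−88) = 88 − 65.12 = 22.88 → 23
  G: 204 − 150.96 = 53.04 → 53
  B: 37 + 0.74×(0−37) = 37 − 27.38 = 9.62 → 10
  → #17350A

#719C5E, #17350A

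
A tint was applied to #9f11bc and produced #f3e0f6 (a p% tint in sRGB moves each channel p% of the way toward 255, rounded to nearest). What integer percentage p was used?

#9f11bc is rgb(159, 17, 188); #f3e0f6 is rgb(243, 224, 246).
On the G channel (widest range): 224 ≈ 17 + (p/100)(255 − 17), so p ≈ 100×(224 − 17)/(255 − 17) = 20700/238 = 86.97.
p = 87 reproduces all three channels after rounding.

87%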